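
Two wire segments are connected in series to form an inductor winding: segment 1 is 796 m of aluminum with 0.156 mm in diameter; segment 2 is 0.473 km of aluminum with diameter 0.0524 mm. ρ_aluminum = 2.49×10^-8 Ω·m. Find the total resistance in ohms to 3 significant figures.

6500 Ω

Segment 1: A = π(d/2)² = π(7.8000e-05 m)² = 1.911e-08 m²
R₁ = ρL/A = (2.49×10^-8)(796)/(1.911e-08) = 1037 Ω
Segment 2: A = π(d/2)² = π(2.6200e-05 m)² = 2.157e-09 m²
R₂ = (2.49×10^-8)(473)/(2.157e-09) = 5461 Ω
R = R₁ + R₂ = 6500 Ω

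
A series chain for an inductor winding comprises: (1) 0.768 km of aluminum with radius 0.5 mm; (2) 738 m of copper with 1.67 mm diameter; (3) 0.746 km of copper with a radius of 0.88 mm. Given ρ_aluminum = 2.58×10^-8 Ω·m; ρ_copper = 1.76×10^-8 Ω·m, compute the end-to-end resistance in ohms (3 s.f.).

36.6 Ω

Seg 1: A = πr² = π(5.0000e-04 m)² = 7.854e-07 m²
R_1 = (2.58×10^-8)(768)/(7.854e-07) = 25.23 Ω
Seg 2: A = π(d/2)² = π(8.3500e-04 m)² = 2.190e-06 m²
R_2 = (1.76×10^-8)(738)/(2.190e-06) = 5.93 Ω
Seg 3: A = πr² = π(8.8000e-04 m)² = 2.433e-06 m²
R_3 = (1.76×10^-8)(746)/(2.433e-06) = 5.397 Ω
R_total = R_1 + R_2 + R_3 = 36.6 Ω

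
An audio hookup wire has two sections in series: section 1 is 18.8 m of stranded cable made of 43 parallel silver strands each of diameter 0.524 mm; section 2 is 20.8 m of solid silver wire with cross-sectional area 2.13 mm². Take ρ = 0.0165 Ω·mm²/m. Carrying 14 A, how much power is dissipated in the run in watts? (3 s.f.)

38.1 W

ρ = 0.0165 Ω·mm²/m = 1.65×10^-8 Ω·m
Section 1: A_strand = π(2.6200e-04)² = 2.157e-07 m²; R₁ = ρL/(N·A_s) = (1.65×10^-8)(18.8)/(43×2.157e-07) = 0.03345 Ω
Section 2: A = 2.13 mm² = 2.130e-06 m²
R₂ = (1.65×10^-8)(20.8)/(2.130e-06) = 0.1611 Ω
R = R₁ + R₂ = 0.1946 Ω
P = I²R = (14)² × 0.1946 = 38.1 W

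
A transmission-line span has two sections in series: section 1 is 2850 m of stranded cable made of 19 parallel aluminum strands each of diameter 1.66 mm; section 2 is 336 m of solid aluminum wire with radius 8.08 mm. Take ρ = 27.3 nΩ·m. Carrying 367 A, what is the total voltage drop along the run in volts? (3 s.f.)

ρ = 27.3 nΩ·m = 2.73×10^-8 Ω·m
Section 1: A_strand = π(8.3000e-04)² = 2.164e-06 m²; R₁ = ρL/(N·A_s) = (2.73×10^-8)(2850)/(19×2.164e-06) = 1.892 Ω
Section 2: A = πr² = π(8.0800e-03 m)² = 2.051e-04 m²
R₂ = (2.73×10^-8)(336)/(2.051e-04) = 0.04472 Ω
R = R₁ + R₂ = 1.937 Ω
V = IR = 367 × 1.937 = 711 V

711 V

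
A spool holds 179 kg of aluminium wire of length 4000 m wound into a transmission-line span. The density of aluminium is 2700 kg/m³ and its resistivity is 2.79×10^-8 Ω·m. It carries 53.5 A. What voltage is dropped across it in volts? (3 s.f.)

A = m/(density·L) = 179/(2700×4000) = 1.6574e-05 m²
R = ρL/A = (2.79×10^-8)(4000)/(1.6574e-05) = 6.733 Ω
V = IR = 53.5 × 6.733 = 360 V

360 V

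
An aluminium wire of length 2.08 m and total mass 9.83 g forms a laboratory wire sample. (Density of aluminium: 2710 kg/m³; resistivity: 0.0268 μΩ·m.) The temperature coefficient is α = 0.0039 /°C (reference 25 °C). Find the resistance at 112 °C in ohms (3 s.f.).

ρ = 0.0268 μΩ·m = 2.68×10^-8 Ω·m
A = m/(density·L) = 0.00983/(2710×2.08) = 1.7439e-06 m²
R = ρL/A = (2.68×10^-8)(2.08)/(1.7439e-06) = 0.03197 Ω
R(112 °C) = 0.03197 × (1 + 0.0039×87) = 0.0428 Ω

0.0428 Ω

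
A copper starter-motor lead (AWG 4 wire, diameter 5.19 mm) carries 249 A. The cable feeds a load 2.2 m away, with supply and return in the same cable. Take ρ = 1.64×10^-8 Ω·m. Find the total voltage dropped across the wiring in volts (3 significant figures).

A = π(5.19/2 mm)² = π(2.5950e-03 m)² = 2.116e-05 m²
Total conductor length (both ways) L = 2 × 2.2 = 4.4 m
R = ρL/A = (1.64×10^-8)(4.4)/(2.116e-05) = 0.003411 Ω
V = IR = 249 × 0.003411 = 0.849 V

0.849 V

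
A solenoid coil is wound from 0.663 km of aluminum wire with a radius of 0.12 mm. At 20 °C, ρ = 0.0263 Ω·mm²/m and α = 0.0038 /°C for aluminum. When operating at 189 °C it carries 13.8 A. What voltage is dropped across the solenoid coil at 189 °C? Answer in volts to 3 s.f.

ρ = 0.0263 Ω·mm²/m = 2.63×10^-8 Ω·m
A = πr² = π(1.2000e-04 m)² = 4.524e-08 m²
R₍20₎ = ρL/A = (2.63×10^-8)(663)/(4.524e-08) = 385.4 Ω
R₍189₎ = R₍20₎(1 + αΔT) = 385.4 × (1 + 0.0038×169) = 633 Ω
V = IR = 13.8 × 633 = 8730 V

8730 V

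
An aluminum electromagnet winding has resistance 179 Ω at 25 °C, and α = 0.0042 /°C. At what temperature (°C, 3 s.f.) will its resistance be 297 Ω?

182 °C

R = R₀(1 + α(T − T₀)) ⇒ T = T₀ + (R/R₀ − 1)/α
T = 25 + (297/179 − 1)/0.0042 = 25 + (0.6592)/0.0042 = 182 °C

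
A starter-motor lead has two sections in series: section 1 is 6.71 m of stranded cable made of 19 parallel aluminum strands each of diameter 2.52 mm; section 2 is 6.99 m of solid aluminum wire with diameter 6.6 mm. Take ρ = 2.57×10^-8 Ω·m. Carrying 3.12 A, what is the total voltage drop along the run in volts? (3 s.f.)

0.0221 V

Section 1: A_strand = π(1.2600e-03)² = 4.988e-06 m²; R₁ = ρL/(N·A_s) = (2.57×10^-8)(6.71)/(19×4.988e-06) = 0.00182 Ω
Section 2: A = π(d/2)² = π(3.3000e-03 m)² = 3.421e-05 m²
R₂ = (2.57×10^-8)(6.99)/(3.421e-05) = 0.005251 Ω
R = R₁ + R₂ = 0.007071 Ω
V = IR = 3.12 × 0.007071 = 0.0221 V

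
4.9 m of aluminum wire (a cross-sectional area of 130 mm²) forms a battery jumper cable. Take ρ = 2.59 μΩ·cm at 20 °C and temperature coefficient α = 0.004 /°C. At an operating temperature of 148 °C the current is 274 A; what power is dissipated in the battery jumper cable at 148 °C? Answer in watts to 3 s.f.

ρ = 2.59 μΩ·cm = 2.59×10^-8 Ω·m
A = 130 mm² = 1.300e-04 m²
R₍20₎ = ρL/A = (2.59×10^-8)(4.9)/(1.300e-04) = 9.762×10^-4 Ω
R₍148₎ = R₍20₎(1 + αΔT) = 9.762×10^-4 × (1 + 0.004×128) = 0.001476 Ω
P = I²R = (274)² × 0.001476 = 111 W

111 W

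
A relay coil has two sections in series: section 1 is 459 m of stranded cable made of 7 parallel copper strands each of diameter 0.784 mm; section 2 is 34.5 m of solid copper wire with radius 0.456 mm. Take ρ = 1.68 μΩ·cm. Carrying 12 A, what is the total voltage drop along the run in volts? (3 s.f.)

ρ = 1.68 μΩ·cm = 1.68×10^-8 Ω·m
Section 1: A_strand = π(3.9200e-04)² = 4.827e-07 m²; R₁ = ρL/(N·A_s) = (1.68×10^-8)(459)/(7×4.827e-07) = 2.282 Ω
Section 2: A = πr² = π(4.5600e-04 m)² = 6.533e-07 m²
R₂ = (1.68×10^-8)(34.5)/(6.533e-07) = 0.8873 Ω
R = R₁ + R₂ = 3.169 Ω
V = IR = 12 × 3.169 = 38.0 V

38.0 V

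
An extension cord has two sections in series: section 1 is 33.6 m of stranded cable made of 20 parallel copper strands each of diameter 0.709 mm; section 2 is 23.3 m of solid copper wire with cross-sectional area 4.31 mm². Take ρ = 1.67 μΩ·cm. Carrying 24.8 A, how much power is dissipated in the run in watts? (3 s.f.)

ρ = 1.67 μΩ·cm = 1.67×10^-8 Ω·m
Section 1: A_strand = π(3.5450e-04)² = 3.948e-07 m²; R₁ = ρL/(N·A_s) = (1.67×10^-8)(33.6)/(20×3.948e-07) = 0.07106 Ω
Section 2: A = 4.31 mm² = 4.310e-06 m²
R₂ = (1.67×10^-8)(23.3)/(4.310e-06) = 0.09028 Ω
R = R₁ + R₂ = 0.1613 Ω
P = I²R = (24.8)² × 0.1613 = 99.2 W

99.2 W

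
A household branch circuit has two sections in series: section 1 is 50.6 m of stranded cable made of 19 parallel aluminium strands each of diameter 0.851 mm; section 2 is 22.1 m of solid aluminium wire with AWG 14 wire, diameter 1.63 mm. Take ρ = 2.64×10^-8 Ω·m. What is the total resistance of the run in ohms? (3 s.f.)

Section 1: A_strand = π(4.2550e-04)² = 5.688e-07 m²; R₁ = ρL/(N·A_s) = (2.64×10^-8)(50.6)/(19×5.688e-07) = 0.1236 Ω
Section 2: A = π(1.63/2 mm)² = π(8.1500e-04 m)² = 2.087e-06 m²
R₂ = (2.64×10^-8)(22.1)/(2.087e-06) = 0.2796 Ω
R = R₁ + R₂ = 0.403 Ω

0.403 Ω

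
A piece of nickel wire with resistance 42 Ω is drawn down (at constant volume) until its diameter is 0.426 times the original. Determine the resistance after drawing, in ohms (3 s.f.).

1280 Ω

Volume constant ⇒ L' = L/r² with r = 0.426. R' = ρL'/A' = ρ(L/r²)/(πr²d₀²/4) = R/r⁴.
R' = 30.36 × 42 = 1280 Ω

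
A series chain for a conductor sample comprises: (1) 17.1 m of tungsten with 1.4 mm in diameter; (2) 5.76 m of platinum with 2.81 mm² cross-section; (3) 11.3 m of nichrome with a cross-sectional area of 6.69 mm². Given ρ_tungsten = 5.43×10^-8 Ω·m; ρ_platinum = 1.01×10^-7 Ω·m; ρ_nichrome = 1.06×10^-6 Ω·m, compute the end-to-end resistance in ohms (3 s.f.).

2.60 Ω

Seg 1: A = π(d/2)² = π(7.0000e-04 m)² = 1.539e-06 m²
R_1 = (5.43×10^-8)(17.1)/(1.539e-06) = 0.6032 Ω
Seg 2: A = 2.81 mm² = 2.810e-06 m²
R_2 = (1.01×10^-7)(5.76)/(2.810e-06) = 0.207 Ω
Seg 3: A = 6.69 mm² = 6.690e-06 m²
R_3 = (1.06×10^-6)(11.3)/(6.690e-06) = 1.79 Ω
R_total = R_1 + R_2 + R_3 = 2.60 Ω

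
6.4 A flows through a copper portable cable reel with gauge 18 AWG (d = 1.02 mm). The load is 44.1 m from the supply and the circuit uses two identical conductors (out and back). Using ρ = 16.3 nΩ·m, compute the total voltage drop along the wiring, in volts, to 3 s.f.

11.3 V

ρ = 16.3 nΩ·m = 1.63×10^-8 Ω·m
A = π(1.02/2 mm)² = π(5.1000e-04 m)² = 8.171e-07 m²
Total conductor length (both ways) L = 2 × 44.1 = 88.2 m
R = ρL/A = (1.63×10^-8)(88.2)/(8.171e-07) = 1.759 Ω
V = IR = 6.4 × 1.759 = 11.3 V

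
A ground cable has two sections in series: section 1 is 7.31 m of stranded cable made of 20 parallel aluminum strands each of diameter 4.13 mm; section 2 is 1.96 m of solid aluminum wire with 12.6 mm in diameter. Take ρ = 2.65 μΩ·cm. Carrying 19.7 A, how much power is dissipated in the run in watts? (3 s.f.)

ρ = 2.65 μΩ·cm = 2.65×10^-8 Ω·m
Section 1: A_strand = π(2.0650e-03)² = 1.340e-05 m²; R₁ = ρL/(N·A_s) = (2.65×10^-8)(7.31)/(20×1.340e-05) = 7.230×10^-4 Ω
Section 2: A = π(d/2)² = π(6.3000e-03 m)² = 1.247e-04 m²
R₂ = (2.65×10^-8)(1.96)/(1.247e-04) = 4.166×10^-4 Ω
R = R₁ + R₂ = 0.00114 Ω
P = I²R = (19.7)² × 0.00114 = 0.442 W

0.442 W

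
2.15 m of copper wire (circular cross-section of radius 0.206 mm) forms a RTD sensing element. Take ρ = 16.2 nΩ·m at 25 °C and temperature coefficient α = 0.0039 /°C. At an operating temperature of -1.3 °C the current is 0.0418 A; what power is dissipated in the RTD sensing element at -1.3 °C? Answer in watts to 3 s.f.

4.10×10^-4 W

ρ = 16.2 nΩ·m = 1.62×10^-8 Ω·m
A = πr² = π(2.0600e-04 m)² = 1.333e-07 m²
R₍25₎ = ρL/A = (1.62×10^-8)(2.15)/(1.333e-07) = 0.2613 Ω
R₍-1.3₎ = R₍25₎(1 + αΔT) = 0.2613 × (1 + 0.0039×-26.3) = 0.2345 Ω
P = I²R = (0.0418)² × 0.2345 = 4.10×10^-4 W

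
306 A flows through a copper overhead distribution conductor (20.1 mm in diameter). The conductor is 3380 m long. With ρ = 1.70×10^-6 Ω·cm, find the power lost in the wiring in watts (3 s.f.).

ρ = 1.70×10^-6 Ω·cm = 1.70×10^-8 Ω·m
A = π(d/2)² = π(1.0050e-02 m)² = 3.173e-04 m²
R = ρL/A = (1.70×10^-8)(3380)/(3.173e-04) = 0.1811 Ω
P = I²R = (306)² × 0.1811 = 17000 W

17000 W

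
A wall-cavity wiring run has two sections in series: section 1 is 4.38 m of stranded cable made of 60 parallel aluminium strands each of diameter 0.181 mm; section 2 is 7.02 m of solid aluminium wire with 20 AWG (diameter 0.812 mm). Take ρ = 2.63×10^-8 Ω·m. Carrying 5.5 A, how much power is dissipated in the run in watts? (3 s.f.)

13.0 W

Section 1: A_strand = π(9.0500e-05)² = 2.573e-08 m²; R₁ = ρL/(N·A_s) = (2.63×10^-8)(4.38)/(60×2.573e-08) = 0.07462 Ω
Section 2: A = π(0.812/2 mm)² = π(4.0600e-04 m)² = 5.178e-07 m²
R₂ = (2.63×10^-8)(7.02)/(5.178e-07) = 0.3565 Ω
R = R₁ + R₂ = 0.4311 Ω
P = I²R = (5.5)² × 0.4311 = 13.0 W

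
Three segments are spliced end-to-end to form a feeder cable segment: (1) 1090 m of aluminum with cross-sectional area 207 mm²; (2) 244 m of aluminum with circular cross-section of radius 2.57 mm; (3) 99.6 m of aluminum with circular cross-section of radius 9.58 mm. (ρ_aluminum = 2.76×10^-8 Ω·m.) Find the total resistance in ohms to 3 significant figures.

0.479 Ω

Seg 1: A = 207 mm² = 2.070e-04 m²
R_1 = (2.76×10^-8)(1090)/(2.070e-04) = 0.1453 Ω
Seg 2: A = πr² = π(2.5700e-03 m)² = 2.075e-05 m²
R_2 = (2.76×10^-8)(244)/(2.075e-05) = 0.3246 Ω
Seg 3: A = πr² = π(9.5800e-03 m)² = 2.883e-04 m²
R_3 = (2.76×10^-8)(99.6)/(2.883e-04) = 0.009534 Ω
R_total = R_1 + R_2 + R_3 = 0.479 Ω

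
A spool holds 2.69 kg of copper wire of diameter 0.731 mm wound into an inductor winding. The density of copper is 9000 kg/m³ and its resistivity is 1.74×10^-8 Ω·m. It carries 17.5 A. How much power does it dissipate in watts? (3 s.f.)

A = π(d/2)² = π(3.6550e-04 m)² = 4.1969e-07 m²
L = m/(density·A) = 2.69/(9000×4.1969e-07) = 712.2 m
R = ρL/A = (1.74×10^-8)(712.2)/(4.1969e-07) = 29.53 Ω
P = I²R = (17.5)² × 29.53 = 9040 W

9040 W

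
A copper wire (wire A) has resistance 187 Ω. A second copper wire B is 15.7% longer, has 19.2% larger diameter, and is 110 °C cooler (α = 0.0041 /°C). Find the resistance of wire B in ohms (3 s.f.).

83.6 Ω

R ∝ ρL/d² with ρ ∝ (1+αΔT), so R_B/R_A = (1 + 15.7/100) × (1 + 19.2/100)⁻² × (1 − 0.0041×110)
= 1.157 × 0.7038 × 0.549 = 0.4471
R_B = 0.4471 × 187 = 83.6 Ω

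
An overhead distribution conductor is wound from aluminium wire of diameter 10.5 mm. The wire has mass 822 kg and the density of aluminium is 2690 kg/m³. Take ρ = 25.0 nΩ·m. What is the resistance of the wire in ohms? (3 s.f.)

1.02 Ω

ρ = 25.0 nΩ·m = 2.50×10^-8 Ω·m
A = π(d/2)² = π(5.2500e-03 m)² = 8.6590e-05 m²
L = m/(density·A) = 822/(2690×8.6590e-05) = 3529 m
R = ρL/A = (2.50×10^-8)(3529)/(8.6590e-05) = 1.02 Ω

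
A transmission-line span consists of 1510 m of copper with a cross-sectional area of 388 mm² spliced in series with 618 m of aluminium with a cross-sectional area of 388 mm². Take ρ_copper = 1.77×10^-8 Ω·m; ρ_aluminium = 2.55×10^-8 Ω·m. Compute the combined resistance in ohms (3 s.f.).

Segment 1: A = 388 mm² = 3.880e-04 m²
R₁ = ρL/A = (1.77×10^-8)(1510)/(3.880e-04) = 0.06888 Ω
R₂ = (2.55×10^-8)(618)/(3.880e-04) = 0.04062 Ω
R = R₁ + R₂ = 0.109 Ω

0.109 Ω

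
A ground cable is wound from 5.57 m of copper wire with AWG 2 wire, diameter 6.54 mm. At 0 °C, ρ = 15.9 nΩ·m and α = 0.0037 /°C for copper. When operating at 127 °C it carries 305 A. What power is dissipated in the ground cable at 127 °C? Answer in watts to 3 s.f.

360 W

ρ = 15.9 nΩ·m = 1.59×10^-8 Ω·m
A = π(6.54/2 mm)² = π(3.2700e-03 m)² = 3.359e-05 m²
R₍0₎ = ρL/A = (1.59×10^-8)(5.57)/(3.359e-05) = 0.002636 Ω
R₍127₎ = R₍0₎(1 + αΔT) = 0.002636 × (1 + 0.0037×127) = 0.003875 Ω
P = I²R = (305)² × 0.003875 = 360 W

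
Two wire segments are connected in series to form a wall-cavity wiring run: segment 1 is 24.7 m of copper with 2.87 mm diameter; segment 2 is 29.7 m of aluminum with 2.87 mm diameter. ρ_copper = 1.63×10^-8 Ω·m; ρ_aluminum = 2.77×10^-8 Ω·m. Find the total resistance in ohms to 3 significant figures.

Segment 1: A = π(d/2)² = π(1.4350e-03 m)² = 6.469e-06 m²
R₁ = ρL/A = (1.63×10^-8)(24.7)/(6.469e-06) = 0.06223 Ω
R₂ = (2.77×10^-8)(29.7)/(6.469e-06) = 0.1272 Ω
R = R₁ + R₂ = 0.189 Ω

0.189 Ω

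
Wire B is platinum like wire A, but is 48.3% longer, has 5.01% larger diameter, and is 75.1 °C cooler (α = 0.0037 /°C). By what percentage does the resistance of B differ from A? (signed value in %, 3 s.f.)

-2.88%

R ∝ ρL/d² with ρ ∝ (1+αΔT), so R_B/R_A = (1 + 48.3/100) × (1 + 5.01/100)⁻² × (1 − 0.0037×75.1)
= 1.483 × 0.9069 × 0.7221 = 0.9712
(R_B − R_A)/R_A = 0.9712 − 1 = -2.88%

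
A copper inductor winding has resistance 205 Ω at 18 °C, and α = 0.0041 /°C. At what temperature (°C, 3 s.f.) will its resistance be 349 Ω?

R = R₀(1 + α(T − T₀)) ⇒ T = T₀ + (R/R₀ − 1)/α
T = 18 + (349/205 − 1)/0.0041 = 18 + (0.7024)/0.0041 = 189 °C

189 °C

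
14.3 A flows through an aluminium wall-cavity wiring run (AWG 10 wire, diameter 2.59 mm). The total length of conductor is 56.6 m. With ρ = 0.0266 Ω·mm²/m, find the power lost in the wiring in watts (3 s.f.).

ρ = 0.0266 Ω·mm²/m = 2.66×10^-8 Ω·m
A = π(2.59/2 mm)² = π(1.2950e-03 m)² = 5.269e-06 m²
R = ρL/A = (2.66×10^-8)(56.6)/(5.269e-06) = 0.2858 Ω
P = I²R = (14.3)² × 0.2858 = 58.4 W

58.4 W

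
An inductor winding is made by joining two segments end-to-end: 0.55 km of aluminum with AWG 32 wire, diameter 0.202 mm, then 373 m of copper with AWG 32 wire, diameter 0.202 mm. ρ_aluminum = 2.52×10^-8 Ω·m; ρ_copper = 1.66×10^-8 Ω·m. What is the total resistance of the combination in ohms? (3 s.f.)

626 Ω

Segment 1: A = π(0.202/2 mm)² = π(1.0100e-04 m)² = 3.205e-08 m²
R₁ = ρL/A = (2.52×10^-8)(550)/(3.205e-08) = 432.5 Ω
R₂ = (1.66×10^-8)(373)/(3.205e-08) = 193.2 Ω
R = R₁ + R₂ = 626 Ω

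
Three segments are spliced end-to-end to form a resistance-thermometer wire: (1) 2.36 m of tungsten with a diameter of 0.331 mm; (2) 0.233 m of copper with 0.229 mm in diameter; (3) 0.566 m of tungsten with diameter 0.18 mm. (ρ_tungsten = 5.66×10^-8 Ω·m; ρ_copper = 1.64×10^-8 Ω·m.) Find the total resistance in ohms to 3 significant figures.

Seg 1: A = π(d/2)² = π(1.6550e-04 m)² = 8.605e-08 m²
R_1 = (5.66×10^-8)(2.36)/(8.605e-08) = 1.552 Ω
Seg 2: A = π(d/2)² = π(1.1450e-04 m)² = 4.119e-08 m²
R_2 = (1.64×10^-8)(0.233)/(4.119e-08) = 0.09278 Ω
Seg 3: A = π(d/2)² = π(9.0000e-05 m)² = 2.545e-08 m²
R_3 = (5.66×10^-8)(0.566)/(2.545e-08) = 1.259 Ω
R_total = R_1 + R_2 + R_3 = 2.90 Ω

2.90 Ω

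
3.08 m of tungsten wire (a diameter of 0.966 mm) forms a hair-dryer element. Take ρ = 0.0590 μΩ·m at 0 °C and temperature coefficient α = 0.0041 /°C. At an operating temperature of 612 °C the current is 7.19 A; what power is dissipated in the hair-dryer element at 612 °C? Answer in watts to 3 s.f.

ρ = 0.0590 μΩ·m = 5.90×10^-8 Ω·m
A = π(d/2)² = π(4.8300e-04 m)² = 7.329e-07 m²
R₍0₎ = ρL/A = (5.90×10^-8)(3.08)/(7.329e-07) = 0.2479 Ω
R₍612₎ = R₍0₎(1 + αΔT) = 0.2479 × (1 + 0.0041×612) = 0.8701 Ω
P = I²R = (7.19)² × 0.8701 = 45.0 W

45.0 W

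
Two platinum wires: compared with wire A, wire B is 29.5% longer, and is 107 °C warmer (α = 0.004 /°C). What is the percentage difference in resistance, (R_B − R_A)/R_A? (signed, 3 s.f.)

84.9%

R ∝ ρL/d² with ρ ∝ (1+αΔT), so R_B/R_A = (1 + 29.5/100) × (1 + 0.004×107)
= 1.295 × 1.428 = 1.849
(R_B − R_A)/R_A = 1.849 − 1 = 84.9%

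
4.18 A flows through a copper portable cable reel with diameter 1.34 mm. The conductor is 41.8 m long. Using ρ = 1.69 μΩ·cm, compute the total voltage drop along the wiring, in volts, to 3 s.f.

2.09 V

ρ = 1.69 μΩ·cm = 1.69×10^-8 Ω·m
A = π(d/2)² = π(6.7000e-04 m)² = 1.410e-06 m²
R = ρL/A = (1.69×10^-8)(41.8)/(1.410e-06) = 0.5009 Ω
V = IR = 4.18 × 0.5009 = 2.09 V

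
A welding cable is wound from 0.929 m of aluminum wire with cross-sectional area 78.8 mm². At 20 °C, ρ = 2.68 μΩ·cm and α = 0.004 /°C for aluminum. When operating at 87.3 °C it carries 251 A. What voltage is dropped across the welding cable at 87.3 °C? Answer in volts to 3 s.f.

0.101 V

ρ = 2.68 μΩ·cm = 2.68×10^-8 Ω·m
A = 78.8 mm² = 7.880e-05 m²
R₍20₎ = ρL/A = (2.68×10^-8)(0.929)/(7.880e-05) = 3.160×10^-4 Ω
R₍87.3₎ = R₍20₎(1 + αΔT) = 3.160×10^-4 × (1 + 0.004×67.3) = 4.010×10^-4 Ω
V = IR = 251 × 4.010×10^-4 = 0.101 V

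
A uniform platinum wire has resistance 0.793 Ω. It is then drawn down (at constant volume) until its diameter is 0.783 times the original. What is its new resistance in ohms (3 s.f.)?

2.11 Ω

Volume constant ⇒ L' = L/r² with r = 0.783. R' = ρL'/A' = ρ(L/r²)/(πr²d₀²/4) = R/r⁴.
R' = 2.66 × 0.793 = 2.11 Ω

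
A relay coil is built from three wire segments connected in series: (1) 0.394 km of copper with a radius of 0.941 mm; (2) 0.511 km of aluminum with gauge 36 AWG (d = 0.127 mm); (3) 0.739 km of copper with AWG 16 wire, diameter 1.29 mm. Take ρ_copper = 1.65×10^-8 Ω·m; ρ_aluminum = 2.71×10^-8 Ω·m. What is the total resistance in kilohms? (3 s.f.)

Seg 1: A = πr² = π(9.4100e-04 m)² = 2.782e-06 m²
R_1 = (1.65×10^-8)(394)/(2.782e-06) = 2.337 Ω
Seg 2: A = π(0.127/2 mm)² = π(6.3500e-05 m)² = 1.267e-08 m²
R_2 = (2.71×10^-8)(511)/(1.267e-08) = 1093 Ω
Seg 3: A = π(1.29/2 mm)² = π(6.4500e-04 m)² = 1.307e-06 m²
R_3 = (1.65×10^-8)(739)/(1.307e-06) = 9.33 Ω
R_total = R_1 + R_2 + R_3 = 1.10 kΩ

1.10 kΩ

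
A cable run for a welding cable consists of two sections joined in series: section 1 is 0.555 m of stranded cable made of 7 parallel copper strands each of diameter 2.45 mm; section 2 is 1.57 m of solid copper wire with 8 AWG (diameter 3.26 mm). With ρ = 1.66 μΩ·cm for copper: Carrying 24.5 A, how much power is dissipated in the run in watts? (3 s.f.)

ρ = 1.66 μΩ·cm = 1.66×10^-8 Ω·m
Section 1: A_strand = π(1.2250e-03)² = 4.714e-06 m²; R₁ = ρL/(N·A_s) = (1.66×10^-8)(0.555)/(7×4.714e-06) = 2.792×10^-4 Ω
Section 2: A = π(3.26/2 mm)² = π(1.6300e-03 m)² = 8.347e-06 m²
R₂ = (1.66×10^-8)(1.57)/(8.347e-06) = 0.003122 Ω
R = R₁ + R₂ = 0.003402 Ω
P = I²R = (24.5)² × 0.003402 = 2.04 W

2.04 W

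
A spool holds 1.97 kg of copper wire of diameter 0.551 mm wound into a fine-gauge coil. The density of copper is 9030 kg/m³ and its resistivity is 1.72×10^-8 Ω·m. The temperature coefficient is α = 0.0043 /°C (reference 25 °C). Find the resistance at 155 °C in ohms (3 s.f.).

A = π(d/2)² = π(2.7550e-04 m)² = 2.3845e-07 m²
L = m/(density·A) = 1.97/(9030×2.3845e-07) = 914.9 m
R = ρL/A = (1.72×10^-8)(914.9)/(2.3845e-07) = 66 Ω
R(155 °C) = 66 × (1 + 0.0043×130) = 103 Ω

103 Ω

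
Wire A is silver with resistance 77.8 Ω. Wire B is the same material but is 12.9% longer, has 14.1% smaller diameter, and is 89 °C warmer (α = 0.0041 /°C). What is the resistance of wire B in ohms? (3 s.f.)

R ∝ ρL/d² with ρ ∝ (1+αΔT), so R_B/R_A = (1 + 12.9/100) × (1 − 14.1/100)⁻² × (1 + 0.0041×89)
= 1.129 × 1.355 × 1.365 = 2.088
R_B = 2.088 × 77.8 = 162 Ω

162 Ω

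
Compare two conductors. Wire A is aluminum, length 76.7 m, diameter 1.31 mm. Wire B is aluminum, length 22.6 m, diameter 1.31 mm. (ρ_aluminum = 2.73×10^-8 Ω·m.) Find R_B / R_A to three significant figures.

0.295

R ∝ ρL/d², so R_B/R_A = (L_B/L_A)
= (22.6/76.7) = 0.295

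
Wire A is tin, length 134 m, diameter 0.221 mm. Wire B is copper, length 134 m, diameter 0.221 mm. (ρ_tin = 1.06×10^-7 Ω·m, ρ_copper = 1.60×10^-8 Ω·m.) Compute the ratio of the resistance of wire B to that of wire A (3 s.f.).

R ∝ ρL/d², so R_B/R_A = (ρ_B/ρ_A)
= (1.60×10^-8/1.06×10^-7) = 0.151

0.151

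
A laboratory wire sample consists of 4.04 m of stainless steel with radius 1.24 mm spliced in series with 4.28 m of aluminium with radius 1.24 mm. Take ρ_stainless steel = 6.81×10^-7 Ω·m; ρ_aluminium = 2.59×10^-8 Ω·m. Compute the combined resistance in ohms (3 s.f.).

0.593 Ω

Segment 1: A = πr² = π(1.2400e-03 m)² = 4.831e-06 m²
R₁ = ρL/A = (6.81×10^-7)(4.04)/(4.831e-06) = 0.5696 Ω
R₂ = (2.59×10^-8)(4.28)/(4.831e-06) = 0.02295 Ω
R = R₁ + R₂ = 0.593 Ω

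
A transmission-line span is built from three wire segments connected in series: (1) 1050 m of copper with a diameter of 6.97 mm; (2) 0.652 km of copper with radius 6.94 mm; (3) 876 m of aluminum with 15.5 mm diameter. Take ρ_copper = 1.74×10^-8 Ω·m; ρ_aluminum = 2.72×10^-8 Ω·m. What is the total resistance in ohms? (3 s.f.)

0.680 Ω

Seg 1: A = π(d/2)² = π(3.4850e-03 m)² = 3.816e-05 m²
R_1 = (1.74×10^-8)(1050)/(3.816e-05) = 0.4788 Ω
Seg 2: A = πr² = π(6.9400e-03 m)² = 1.513e-04 m²
R_2 = (1.74×10^-8)(652)/(1.513e-04) = 0.07498 Ω
Seg 3: A = π(d/2)² = π(7.7500e-03 m)² = 1.887e-04 m²
R_3 = (2.72×10^-8)(876)/(1.887e-04) = 0.1263 Ω
R_total = R_1 + R_2 + R_3 = 0.680 Ω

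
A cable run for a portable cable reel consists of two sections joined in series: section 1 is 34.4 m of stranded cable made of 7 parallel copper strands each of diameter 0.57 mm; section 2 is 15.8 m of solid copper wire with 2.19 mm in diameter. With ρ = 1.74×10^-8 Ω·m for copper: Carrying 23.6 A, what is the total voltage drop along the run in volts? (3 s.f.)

9.63 V

Section 1: A_strand = π(2.8500e-04)² = 2.552e-07 m²; R₁ = ρL/(N·A_s) = (1.74×10^-8)(34.4)/(7×2.552e-07) = 0.3351 Ω
Section 2: A = π(d/2)² = π(1.0950e-03 m)² = 3.767e-06 m²
R₂ = (1.74×10^-8)(15.8)/(3.767e-06) = 0.07298 Ω
R = R₁ + R₂ = 0.4081 Ω
V = IR = 23.6 × 0.4081 = 9.63 V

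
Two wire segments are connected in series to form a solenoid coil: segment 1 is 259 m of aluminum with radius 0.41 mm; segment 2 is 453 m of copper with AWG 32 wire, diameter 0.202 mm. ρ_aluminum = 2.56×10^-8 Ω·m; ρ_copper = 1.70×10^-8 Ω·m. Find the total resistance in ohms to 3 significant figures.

Segment 1: A = πr² = π(4.1000e-04 m)² = 5.281e-07 m²
R₁ = ρL/A = (2.56×10^-8)(259)/(5.281e-07) = 12.56 Ω
Segment 2: A = π(0.202/2 mm)² = π(1.0100e-04 m)² = 3.205e-08 m²
R₂ = (1.70×10^-8)(453)/(3.205e-08) = 240.3 Ω
R = R₁ + R₂ = 253 Ω

253 Ω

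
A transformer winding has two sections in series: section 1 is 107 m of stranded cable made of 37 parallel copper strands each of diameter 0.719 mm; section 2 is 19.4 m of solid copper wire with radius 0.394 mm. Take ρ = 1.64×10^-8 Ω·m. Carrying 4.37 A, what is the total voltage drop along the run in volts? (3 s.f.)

Section 1: A_strand = π(3.5950e-04)² = 4.060e-07 m²; R₁ = ρL/(N·A_s) = (1.64×10^-8)(107)/(37×4.060e-07) = 0.1168 Ω
Section 2: A = πr² = π(3.9400e-04 m)² = 4.877e-07 m²
R₂ = (1.64×10^-8)(19.4)/(4.877e-07) = 0.6524 Ω
R = R₁ + R₂ = 0.7692 Ω
V = IR = 4.37 × 0.7692 = 3.36 V

3.36 V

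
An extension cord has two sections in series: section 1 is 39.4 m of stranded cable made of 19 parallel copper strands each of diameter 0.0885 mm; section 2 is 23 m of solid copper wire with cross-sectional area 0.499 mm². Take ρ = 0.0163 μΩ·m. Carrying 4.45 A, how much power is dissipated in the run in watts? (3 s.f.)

ρ = 0.0163 μΩ·m = 1.63×10^-8 Ω·m
Section 1: A_strand = π(4.4250e-05)² = 6.151e-09 m²; R₁ = ρL/(N·A_s) = (1.63×10^-8)(39.4)/(19×6.151e-09) = 5.495 Ω
Section 2: A = 0.499 mm² = 4.990e-07 m²
R₂ = (1.63×10^-8)(23)/(4.990e-07) = 0.7513 Ω
R = R₁ + R₂ = 6.246 Ω
P = I²R = (4.45)² × 6.246 = 124 W

124 W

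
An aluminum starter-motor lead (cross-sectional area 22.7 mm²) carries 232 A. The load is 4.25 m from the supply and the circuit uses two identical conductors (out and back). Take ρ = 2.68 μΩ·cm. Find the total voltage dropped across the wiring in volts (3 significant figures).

ρ = 2.68 μΩ·cm = 2.68×10^-8 Ω·m
A = 22.7 mm² = 2.270e-05 m²
Total conductor length (both ways) L = 2 × 4.25 = 8.5 m
R = ρL/A = (2.68×10^-8)(8.5)/(2.270e-05) = 0.01004 Ω
V = IR = 232 × 0.01004 = 2.33 V

2.33 V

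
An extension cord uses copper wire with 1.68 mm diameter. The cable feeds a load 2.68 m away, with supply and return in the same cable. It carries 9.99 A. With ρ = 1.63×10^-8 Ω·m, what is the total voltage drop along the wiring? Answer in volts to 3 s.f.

0.394 V

A = π(d/2)² = π(8.4000e-04 m)² = 2.217e-06 m²
Total conductor length (both ways) L = 2 × 2.68 = 5.36 m
R = ρL/A = (1.63×10^-8)(5.36)/(2.217e-06) = 0.03941 Ω
V = IR = 9.99 × 0.03941 = 0.394 V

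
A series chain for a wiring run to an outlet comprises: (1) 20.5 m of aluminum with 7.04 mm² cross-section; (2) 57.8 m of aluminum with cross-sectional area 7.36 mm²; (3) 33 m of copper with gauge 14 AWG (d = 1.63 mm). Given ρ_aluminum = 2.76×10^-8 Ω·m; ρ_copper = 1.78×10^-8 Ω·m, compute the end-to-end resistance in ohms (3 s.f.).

Seg 1: A = 7.04 mm² = 7.040e-06 m²
R_1 = (2.76×10^-8)(20.5)/(7.040e-06) = 0.08037 Ω
Seg 2: A = 7.36 mm² = 7.360e-06 m²
R_2 = (2.76×10^-8)(57.8)/(7.360e-06) = 0.2167 Ω
Seg 3: A = π(1.63/2 mm)² = π(8.1500e-04 m)² = 2.087e-06 m²
R_3 = (1.78×10^-8)(33)/(2.087e-06) = 0.2815 Ω
R_total = R_1 + R_2 + R_3 = 0.579 Ω

0.579 Ω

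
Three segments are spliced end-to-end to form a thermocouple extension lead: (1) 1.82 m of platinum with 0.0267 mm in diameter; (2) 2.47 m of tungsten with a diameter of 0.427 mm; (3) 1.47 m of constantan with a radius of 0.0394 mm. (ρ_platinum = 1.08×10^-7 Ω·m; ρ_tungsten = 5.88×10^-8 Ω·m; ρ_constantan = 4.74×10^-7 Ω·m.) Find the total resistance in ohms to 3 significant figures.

Seg 1: A = π(d/2)² = π(1.3350e-05 m)² = 5.599e-10 m²
R_1 = (1.08×10^-7)(1.82)/(5.599e-10) = 351.1 Ω
Seg 2: A = π(d/2)² = π(2.1350e-04 m)² = 1.432e-07 m²
R_2 = (5.88×10^-8)(2.47)/(1.432e-07) = 1.014 Ω
Seg 3: A = πr² = π(3.9400e-05 m)² = 4.877e-09 m²
R_3 = (4.74×10^-7)(1.47)/(4.877e-09) = 142.9 Ω
R_total = R_1 + R_2 + R_3 = 495 Ω

495 Ω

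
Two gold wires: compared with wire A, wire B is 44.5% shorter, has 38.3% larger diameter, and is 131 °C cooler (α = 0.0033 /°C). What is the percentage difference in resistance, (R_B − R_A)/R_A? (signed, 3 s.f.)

R ∝ ρL/d² with ρ ∝ (1+αΔT), so R_B/R_A = (1 − 44.5/100) × (1 + 38.3/100)⁻² × (1 − 0.0033×131)
= 0.555 × 0.5228 × 0.5677 = 0.1647
(R_B − R_A)/R_A = 0.1647 − 1 = -83.5%

-83.5%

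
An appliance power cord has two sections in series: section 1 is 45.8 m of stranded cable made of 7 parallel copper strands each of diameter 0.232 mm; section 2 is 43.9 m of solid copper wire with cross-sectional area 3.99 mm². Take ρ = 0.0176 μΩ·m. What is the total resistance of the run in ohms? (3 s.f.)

ρ = 0.0176 μΩ·m = 1.76×10^-8 Ω·m
Section 1: A_strand = π(1.1600e-04)² = 4.227e-08 m²; R₁ = ρL/(N·A_s) = (1.76×10^-8)(45.8)/(7×4.227e-08) = 2.724 Ω
Section 2: A = 3.99 mm² = 3.990e-06 m²
R₂ = (1.76×10^-8)(43.9)/(3.990e-06) = 0.1936 Ω
R = R₁ + R₂ = 2.92 Ω

2.92 Ω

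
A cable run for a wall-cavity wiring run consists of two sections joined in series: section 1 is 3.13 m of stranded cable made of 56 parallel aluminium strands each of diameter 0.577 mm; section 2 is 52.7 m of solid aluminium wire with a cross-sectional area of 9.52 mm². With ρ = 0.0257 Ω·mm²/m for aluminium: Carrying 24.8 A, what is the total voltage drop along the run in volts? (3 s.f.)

3.66 V

ρ = 0.0257 Ω·mm²/m = 2.57×10^-8 Ω·m
Section 1: A_strand = π(2.8850e-04)² = 2.615e-07 m²; R₁ = ρL/(N·A_s) = (2.57×10^-8)(3.13)/(56×2.615e-07) = 0.005493 Ω
Section 2: A = 9.52 mm² = 9.520e-06 m²
R₂ = (2.57×10^-8)(52.7)/(9.520e-06) = 0.1423 Ω
R = R₁ + R₂ = 0.1478 Ω
V = IR = 24.8 × 0.1478 = 3.66 V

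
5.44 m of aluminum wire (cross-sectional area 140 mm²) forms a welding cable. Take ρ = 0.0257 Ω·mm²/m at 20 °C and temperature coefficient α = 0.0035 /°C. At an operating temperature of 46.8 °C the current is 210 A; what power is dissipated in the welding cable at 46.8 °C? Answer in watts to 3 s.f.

48.2 W

ρ = 0.0257 Ω·mm²/m = 2.57×10^-8 Ω·m
A = 140 mm² = 1.400e-04 m²
R₍20₎ = ρL/A = (2.57×10^-8)(5.44)/(1.400e-04) = 9.986×10^-4 Ω
R₍46.8₎ = R₍20₎(1 + αΔT) = 9.986×10^-4 × (1 + 0.0035×26.8) = 0.001092 Ω
P = I²R = (210)² × 0.001092 = 48.2 W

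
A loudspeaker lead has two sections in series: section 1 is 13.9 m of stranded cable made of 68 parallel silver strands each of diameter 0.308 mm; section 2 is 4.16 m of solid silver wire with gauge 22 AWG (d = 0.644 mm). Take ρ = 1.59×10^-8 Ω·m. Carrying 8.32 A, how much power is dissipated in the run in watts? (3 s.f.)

17.1 W

Section 1: A_strand = π(1.5400e-04)² = 7.451e-08 m²; R₁ = ρL/(N·A_s) = (1.59×10^-8)(13.9)/(68×7.451e-08) = 0.04362 Ω
Section 2: A = π(0.644/2 mm)² = π(3.2200e-04 m)² = 3.257e-07 m²
R₂ = (1.59×10^-8)(4.16)/(3.257e-07) = 0.2031 Ω
R = R₁ + R₂ = 0.2467 Ω
P = I²R = (8.32)² × 0.2467 = 17.1 W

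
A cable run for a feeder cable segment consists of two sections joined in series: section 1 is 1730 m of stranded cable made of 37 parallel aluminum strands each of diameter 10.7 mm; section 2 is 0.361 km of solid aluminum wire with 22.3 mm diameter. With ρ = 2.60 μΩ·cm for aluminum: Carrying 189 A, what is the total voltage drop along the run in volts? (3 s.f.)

7.10 V

ρ = 2.60 μΩ·cm = 2.60×10^-8 Ω·m
Section 1: A_strand = π(5.3500e-03)² = 8.992e-05 m²; R₁ = ρL/(N·A_s) = (2.60×10^-8)(1730)/(37×8.992e-05) = 0.01352 Ω
Section 2: A = π(d/2)² = π(1.1150e-02 m)² = 3.906e-04 m²
R₂ = (2.60×10^-8)(361)/(3.906e-04) = 0.02403 Ω
R = R₁ + R₂ = 0.03755 Ω
V = IR = 189 × 0.03755 = 7.10 V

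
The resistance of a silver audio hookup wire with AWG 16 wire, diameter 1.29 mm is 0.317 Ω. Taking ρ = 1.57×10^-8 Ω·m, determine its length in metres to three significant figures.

A = π(1.29/2 mm)² = π(6.4500e-04 m)² = 1.307e-06 m²
L = RA/ρ = (0.317)(1.307e-06)/(1.57×10^-8) = 26.4 m

26.4 m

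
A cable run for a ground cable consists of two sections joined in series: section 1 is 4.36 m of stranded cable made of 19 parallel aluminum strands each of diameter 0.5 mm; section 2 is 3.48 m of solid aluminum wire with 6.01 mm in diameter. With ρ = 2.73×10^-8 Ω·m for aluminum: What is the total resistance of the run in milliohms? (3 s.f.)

Section 1: A_strand = π(2.5000e-04)² = 1.963e-07 m²; R₁ = ρL/(N·A_s) = (2.73×10^-8)(4.36)/(19×1.963e-07) = 0.03191 Ω
Section 2: A = π(d/2)² = π(3.0050e-03 m)² = 2.837e-05 m²
R₂ = (2.73×10^-8)(3.48)/(2.837e-05) = 0.003349 Ω
R = R₁ + R₂ = 35.3 mΩ

35.3 mΩ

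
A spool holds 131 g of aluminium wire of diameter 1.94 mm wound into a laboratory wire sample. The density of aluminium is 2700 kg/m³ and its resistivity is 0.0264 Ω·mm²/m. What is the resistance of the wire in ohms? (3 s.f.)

0.147 Ω

ρ = 0.0264 Ω·mm²/m = 2.64×10^-8 Ω·m
A = π(d/2)² = π(9.7000e-04 m)² = 2.9559e-06 m²
L = m/(density·A) = 0.131/(2700×2.9559e-06) = 16.41 m
R = ρL/A = (2.64×10^-8)(16.41)/(2.9559e-06) = 0.147 Ω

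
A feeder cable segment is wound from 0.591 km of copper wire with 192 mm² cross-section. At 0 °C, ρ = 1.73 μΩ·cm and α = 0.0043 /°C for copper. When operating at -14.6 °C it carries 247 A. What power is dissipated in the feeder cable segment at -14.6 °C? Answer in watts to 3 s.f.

3040 W

ρ = 1.73 μΩ·cm = 1.73×10^-8 Ω·m
A = 192 mm² = 1.920e-04 m²
R₍0₎ = ρL/A = (1.73×10^-8)(591)/(1.920e-04) = 0.05325 Ω
R₍-14.6₎ = R₍0₎(1 + αΔT) = 0.05325 × (1 + 0.0043×-14.6) = 0.04991 Ω
P = I²R = (247)² × 0.04991 = 3040 W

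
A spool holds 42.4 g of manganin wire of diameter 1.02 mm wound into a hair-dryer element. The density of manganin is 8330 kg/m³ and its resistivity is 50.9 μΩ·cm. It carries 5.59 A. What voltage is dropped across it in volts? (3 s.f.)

21.7 V

ρ = 50.9 μΩ·cm = 5.09×10^-7 Ω·m
A = π(d/2)² = π(5.1000e-04 m)² = 8.1713e-07 m²
L = m/(density·A) = 0.0424/(8330×8.1713e-07) = 6.229 m
R = ρL/A = (5.09×10^-7)(6.229)/(8.1713e-07) = 3.88 Ω
V = IR = 5.59 × 3.88 = 21.7 V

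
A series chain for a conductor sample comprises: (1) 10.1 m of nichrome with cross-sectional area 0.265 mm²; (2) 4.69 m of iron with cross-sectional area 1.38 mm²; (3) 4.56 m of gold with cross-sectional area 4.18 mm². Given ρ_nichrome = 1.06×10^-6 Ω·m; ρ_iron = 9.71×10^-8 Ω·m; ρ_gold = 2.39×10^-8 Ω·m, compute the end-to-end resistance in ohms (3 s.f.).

40.8 Ω

Seg 1: A = 0.265 mm² = 2.650e-07 m²
R_1 = (1.06×10^-6)(10.1)/(2.650e-07) = 40.4 Ω
Seg 2: A = 1.38 mm² = 1.380e-06 m²
R_2 = (9.71×10^-8)(4.69)/(1.380e-06) = 0.33 Ω
Seg 3: A = 4.18 mm² = 4.180e-06 m²
R_3 = (2.39×10^-8)(4.56)/(4.180e-06) = 0.02607 Ω
R_total = R_1 + R_2 + R_3 = 40.8 Ω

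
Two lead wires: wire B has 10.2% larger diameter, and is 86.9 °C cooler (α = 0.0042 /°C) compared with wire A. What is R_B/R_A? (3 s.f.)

R ∝ ρL/d² with ρ ∝ (1+αΔT), so R_B/R_A = (1 + 10.2/100)⁻² × (1 − 0.0042×86.9)
= 0.8235 × 0.635 = 0.523

0.523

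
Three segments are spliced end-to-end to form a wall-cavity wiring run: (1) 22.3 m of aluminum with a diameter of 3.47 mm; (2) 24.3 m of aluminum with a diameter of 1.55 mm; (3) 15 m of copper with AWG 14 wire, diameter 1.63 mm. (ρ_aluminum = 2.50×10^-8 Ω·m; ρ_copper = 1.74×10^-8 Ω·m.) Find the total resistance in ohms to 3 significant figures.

Seg 1: A = π(d/2)² = π(1.7350e-03 m)² = 9.457e-06 m²
R_1 = (2.50×10^-8)(22.3)/(9.457e-06) = 0.05895 Ω
Seg 2: A = π(d/2)² = π(7.7500e-04 m)² = 1.887e-06 m²
R_2 = (2.50×10^-8)(24.3)/(1.887e-06) = 0.322 Ω
Seg 3: A = π(1.63/2 mm)² = π(8.1500e-04 m)² = 2.087e-06 m²
R_3 = (1.74×10^-8)(15)/(2.087e-06) = 0.1251 Ω
R_total = R_1 + R_2 + R_3 = 0.506 Ω

0.506 Ω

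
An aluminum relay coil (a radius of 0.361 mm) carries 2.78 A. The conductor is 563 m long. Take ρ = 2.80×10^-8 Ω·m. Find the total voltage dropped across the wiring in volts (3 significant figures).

A = πr² = π(3.6100e-04 m)² = 4.094e-07 m²
R = ρL/A = (2.80×10^-8)(563)/(4.094e-07) = 38.5 Ω
V = IR = 2.78 × 38.5 = 107 V

107 V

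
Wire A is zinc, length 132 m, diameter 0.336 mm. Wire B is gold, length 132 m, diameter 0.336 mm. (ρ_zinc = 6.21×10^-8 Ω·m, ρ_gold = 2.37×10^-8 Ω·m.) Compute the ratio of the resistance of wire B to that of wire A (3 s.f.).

0.382

R ∝ ρL/d², so R_B/R_A = (ρ_B/ρ_A)
= (2.37×10^-8/6.21×10^-8) = 0.382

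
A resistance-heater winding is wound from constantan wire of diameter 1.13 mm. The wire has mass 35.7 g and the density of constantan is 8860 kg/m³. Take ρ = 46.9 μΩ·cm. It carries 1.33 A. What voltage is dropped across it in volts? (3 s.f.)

ρ = 46.9 μΩ·cm = 4.69×10^-7 Ω·m
A = π(d/2)² = π(5.6500e-04 m)² = 1.0029e-06 m²
L = m/(density·A) = 0.0357/(8860×1.0029e-06) = 4.018 m
R = ρL/A = (4.69×10^-7)(4.018)/(1.0029e-06) = 1.879 Ω
V = IR = 1.33 × 1.879 = 2.50 V

2.50 V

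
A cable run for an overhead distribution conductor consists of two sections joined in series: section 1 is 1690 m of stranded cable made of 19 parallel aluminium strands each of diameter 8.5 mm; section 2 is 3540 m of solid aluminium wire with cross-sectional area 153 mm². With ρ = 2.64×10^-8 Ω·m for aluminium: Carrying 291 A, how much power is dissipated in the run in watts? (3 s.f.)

55200 W

Section 1: A_strand = π(4.2500e-03)² = 5.675e-05 m²; R₁ = ρL/(N·A_s) = (2.64×10^-8)(1690)/(19×5.675e-05) = 0.04138 Ω
Section 2: A = 153 mm² = 1.530e-04 m²
R₂ = (2.64×10^-8)(3540)/(1.530e-04) = 0.6108 Ω
R = R₁ + R₂ = 0.6522 Ω
P = I²R = (291)² × 0.6522 = 55200 W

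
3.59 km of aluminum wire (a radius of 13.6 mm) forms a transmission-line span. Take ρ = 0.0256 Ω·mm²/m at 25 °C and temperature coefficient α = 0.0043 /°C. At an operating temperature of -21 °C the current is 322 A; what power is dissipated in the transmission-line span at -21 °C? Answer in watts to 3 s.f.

13200 W

ρ = 0.0256 Ω·mm²/m = 2.56×10^-8 Ω·m
A = πr² = π(1.3600e-02 m)² = 5.811e-04 m²
R₍25₎ = ρL/A = (2.56×10^-8)(3590)/(5.811e-04) = 0.1582 Ω
R₍-21₎ = R₍25₎(1 + αΔT) = 0.1582 × (1 + 0.0043×-46) = 0.1269 Ω
P = I²R = (322)² × 0.1269 = 13200 W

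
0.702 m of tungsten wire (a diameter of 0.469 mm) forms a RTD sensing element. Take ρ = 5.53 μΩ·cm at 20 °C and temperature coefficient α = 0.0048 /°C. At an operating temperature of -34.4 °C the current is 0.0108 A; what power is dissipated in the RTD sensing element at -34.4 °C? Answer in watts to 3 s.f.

1.94×10^-5 W

ρ = 5.53 μΩ·cm = 5.53×10^-8 Ω·m
A = π(d/2)² = π(2.3450e-04 m)² = 1.728e-07 m²
R₍20₎ = ρL/A = (5.53×10^-8)(0.702)/(1.728e-07) = 0.2247 Ω
R₍-34.4₎ = R₍20₎(1 + αΔT) = 0.2247 × (1 + 0.0048×-54.4) = 0.166 Ω
P = I²R = (0.0108)² × 0.166 = 1.94×10^-5 W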